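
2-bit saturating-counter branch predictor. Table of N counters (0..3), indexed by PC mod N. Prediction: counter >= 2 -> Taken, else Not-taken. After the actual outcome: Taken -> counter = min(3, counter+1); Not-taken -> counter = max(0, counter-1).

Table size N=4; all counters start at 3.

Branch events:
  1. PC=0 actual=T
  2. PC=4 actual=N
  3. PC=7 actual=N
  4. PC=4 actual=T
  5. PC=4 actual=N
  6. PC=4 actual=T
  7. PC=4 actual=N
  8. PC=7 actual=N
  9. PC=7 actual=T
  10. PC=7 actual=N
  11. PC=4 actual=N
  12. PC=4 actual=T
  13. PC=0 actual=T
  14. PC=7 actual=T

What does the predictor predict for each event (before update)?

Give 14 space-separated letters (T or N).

Answer: T T T T T T T T N T T N T N

Derivation:
Ev 1: PC=0 idx=0 pred=T actual=T -> ctr[0]=3
Ev 2: PC=4 idx=0 pred=T actual=N -> ctr[0]=2
Ev 3: PC=7 idx=3 pred=T actual=N -> ctr[3]=2
Ev 4: PC=4 idx=0 pred=T actual=T -> ctr[0]=3
Ev 5: PC=4 idx=0 pred=T actual=N -> ctr[0]=2
Ev 6: PC=4 idx=0 pred=T actual=T -> ctr[0]=3
Ev 7: PC=4 idx=0 pred=T actual=N -> ctr[0]=2
Ev 8: PC=7 idx=3 pred=T actual=N -> ctr[3]=1
Ev 9: PC=7 idx=3 pred=N actual=T -> ctr[3]=2
Ev 10: PC=7 idx=3 pred=T actual=N -> ctr[3]=1
Ev 11: PC=4 idx=0 pred=T actual=N -> ctr[0]=1
Ev 12: PC=4 idx=0 pred=N actual=T -> ctr[0]=2
Ev 13: PC=0 idx=0 pred=T actual=T -> ctr[0]=3
Ev 14: PC=7 idx=3 pred=N actual=T -> ctr[3]=2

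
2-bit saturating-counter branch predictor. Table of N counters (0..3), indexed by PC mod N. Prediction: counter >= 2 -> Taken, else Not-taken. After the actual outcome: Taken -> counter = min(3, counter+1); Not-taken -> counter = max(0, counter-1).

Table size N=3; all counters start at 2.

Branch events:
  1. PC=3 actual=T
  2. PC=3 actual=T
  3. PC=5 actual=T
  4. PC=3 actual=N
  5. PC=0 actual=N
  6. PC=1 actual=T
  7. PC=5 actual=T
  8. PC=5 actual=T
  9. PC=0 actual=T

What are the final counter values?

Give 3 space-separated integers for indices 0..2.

Ev 1: PC=3 idx=0 pred=T actual=T -> ctr[0]=3
Ev 2: PC=3 idx=0 pred=T actual=T -> ctr[0]=3
Ev 3: PC=5 idx=2 pred=T actual=T -> ctr[2]=3
Ev 4: PC=3 idx=0 pred=T actual=N -> ctr[0]=2
Ev 5: PC=0 idx=0 pred=T actual=N -> ctr[0]=1
Ev 6: PC=1 idx=1 pred=T actual=T -> ctr[1]=3
Ev 7: PC=5 idx=2 pred=T actual=T -> ctr[2]=3
Ev 8: PC=5 idx=2 pred=T actual=T -> ctr[2]=3
Ev 9: PC=0 idx=0 pred=N actual=T -> ctr[0]=2

Answer: 2 3 3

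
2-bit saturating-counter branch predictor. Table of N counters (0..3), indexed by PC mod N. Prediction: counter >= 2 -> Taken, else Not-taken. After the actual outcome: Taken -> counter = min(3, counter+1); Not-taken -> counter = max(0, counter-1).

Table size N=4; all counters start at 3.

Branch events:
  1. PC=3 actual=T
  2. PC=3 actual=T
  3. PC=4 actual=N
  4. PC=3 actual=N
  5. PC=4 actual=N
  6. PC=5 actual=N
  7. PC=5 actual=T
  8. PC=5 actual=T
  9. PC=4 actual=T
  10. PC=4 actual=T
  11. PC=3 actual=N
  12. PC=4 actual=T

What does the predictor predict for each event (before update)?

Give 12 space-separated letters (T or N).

Answer: T T T T T T T T N T T T

Derivation:
Ev 1: PC=3 idx=3 pred=T actual=T -> ctr[3]=3
Ev 2: PC=3 idx=3 pred=T actual=T -> ctr[3]=3
Ev 3: PC=4 idx=0 pred=T actual=N -> ctr[0]=2
Ev 4: PC=3 idx=3 pred=T actual=N -> ctr[3]=2
Ev 5: PC=4 idx=0 pred=T actual=N -> ctr[0]=1
Ev 6: PC=5 idx=1 pred=T actual=N -> ctr[1]=2
Ev 7: PC=5 idx=1 pred=T actual=T -> ctr[1]=3
Ev 8: PC=5 idx=1 pred=T actual=T -> ctr[1]=3
Ev 9: PC=4 idx=0 pred=N actual=T -> ctr[0]=2
Ev 10: PC=4 idx=0 pred=T actual=T -> ctr[0]=3
Ev 11: PC=3 idx=3 pred=T actual=N -> ctr[3]=1
Ev 12: PC=4 idx=0 pred=T actual=T -> ctr[0]=3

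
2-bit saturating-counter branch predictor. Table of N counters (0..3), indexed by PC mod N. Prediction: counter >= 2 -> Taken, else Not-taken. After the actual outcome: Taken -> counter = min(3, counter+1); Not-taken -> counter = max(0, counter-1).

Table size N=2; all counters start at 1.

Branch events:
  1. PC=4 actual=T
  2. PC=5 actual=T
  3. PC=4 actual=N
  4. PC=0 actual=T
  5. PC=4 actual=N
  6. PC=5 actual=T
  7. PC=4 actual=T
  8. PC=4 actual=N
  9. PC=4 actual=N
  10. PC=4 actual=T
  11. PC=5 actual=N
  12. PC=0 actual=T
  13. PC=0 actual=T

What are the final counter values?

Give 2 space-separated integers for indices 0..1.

Ev 1: PC=4 idx=0 pred=N actual=T -> ctr[0]=2
Ev 2: PC=5 idx=1 pred=N actual=T -> ctr[1]=2
Ev 3: PC=4 idx=0 pred=T actual=N -> ctr[0]=1
Ev 4: PC=0 idx=0 pred=N actual=T -> ctr[0]=2
Ev 5: PC=4 idx=0 pred=T actual=N -> ctr[0]=1
Ev 6: PC=5 idx=1 pred=T actual=T -> ctr[1]=3
Ev 7: PC=4 idx=0 pred=N actual=T -> ctr[0]=2
Ev 8: PC=4 idx=0 pred=T actual=N -> ctr[0]=1
Ev 9: PC=4 idx=0 pred=N actual=N -> ctr[0]=0
Ev 10: PC=4 idx=0 pred=N actual=T -> ctr[0]=1
Ev 11: PC=5 idx=1 pred=T actual=N -> ctr[1]=2
Ev 12: PC=0 idx=0 pred=N actual=T -> ctr[0]=2
Ev 13: PC=0 idx=0 pred=T actual=T -> ctr[0]=3

Answer: 3 2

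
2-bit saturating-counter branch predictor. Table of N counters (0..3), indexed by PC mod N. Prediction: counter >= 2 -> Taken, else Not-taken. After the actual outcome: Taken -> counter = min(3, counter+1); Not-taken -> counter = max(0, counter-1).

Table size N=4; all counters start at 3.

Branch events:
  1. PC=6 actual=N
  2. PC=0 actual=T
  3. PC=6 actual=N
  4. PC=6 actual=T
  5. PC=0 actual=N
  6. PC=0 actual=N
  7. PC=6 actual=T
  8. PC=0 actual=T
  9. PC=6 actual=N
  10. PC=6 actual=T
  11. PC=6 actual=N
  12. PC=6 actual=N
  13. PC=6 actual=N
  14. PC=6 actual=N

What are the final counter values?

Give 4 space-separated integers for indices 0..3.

Answer: 2 3 0 3

Derivation:
Ev 1: PC=6 idx=2 pred=T actual=N -> ctr[2]=2
Ev 2: PC=0 idx=0 pred=T actual=T -> ctr[0]=3
Ev 3: PC=6 idx=2 pred=T actual=N -> ctr[2]=1
Ev 4: PC=6 idx=2 pred=N actual=T -> ctr[2]=2
Ev 5: PC=0 idx=0 pred=T actual=N -> ctr[0]=2
Ev 6: PC=0 idx=0 pred=T actual=N -> ctr[0]=1
Ev 7: PC=6 idx=2 pred=T actual=T -> ctr[2]=3
Ev 8: PC=0 idx=0 pred=N actual=T -> ctr[0]=2
Ev 9: PC=6 idx=2 pred=T actual=N -> ctr[2]=2
Ev 10: PC=6 idx=2 pred=T actual=T -> ctr[2]=3
Ev 11: PC=6 idx=2 pred=T actual=N -> ctr[2]=2
Ev 12: PC=6 idx=2 pred=T actual=N -> ctr[2]=1
Ev 13: PC=6 idx=2 pred=N actual=N -> ctr[2]=0
Ev 14: PC=6 idx=2 pred=N actual=N -> ctr[2]=0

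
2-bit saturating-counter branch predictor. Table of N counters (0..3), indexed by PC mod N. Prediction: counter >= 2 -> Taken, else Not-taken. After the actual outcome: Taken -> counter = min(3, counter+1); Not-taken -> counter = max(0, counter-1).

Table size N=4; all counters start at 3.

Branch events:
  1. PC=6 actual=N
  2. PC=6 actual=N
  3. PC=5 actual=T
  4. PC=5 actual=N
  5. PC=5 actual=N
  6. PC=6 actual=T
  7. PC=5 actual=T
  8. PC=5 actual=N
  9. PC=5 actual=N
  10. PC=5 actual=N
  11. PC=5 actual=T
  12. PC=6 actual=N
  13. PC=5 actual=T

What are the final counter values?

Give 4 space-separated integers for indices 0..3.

Answer: 3 2 1 3

Derivation:
Ev 1: PC=6 idx=2 pred=T actual=N -> ctr[2]=2
Ev 2: PC=6 idx=2 pred=T actual=N -> ctr[2]=1
Ev 3: PC=5 idx=1 pred=T actual=T -> ctr[1]=3
Ev 4: PC=5 idx=1 pred=T actual=N -> ctr[1]=2
Ev 5: PC=5 idx=1 pred=T actual=N -> ctr[1]=1
Ev 6: PC=6 idx=2 pred=N actual=T -> ctr[2]=2
Ev 7: PC=5 idx=1 pred=N actual=T -> ctr[1]=2
Ev 8: PC=5 idx=1 pred=T actual=N -> ctr[1]=1
Ev 9: PC=5 idx=1 pred=N actual=N -> ctr[1]=0
Ev 10: PC=5 idx=1 pred=N actual=N -> ctr[1]=0
Ev 11: PC=5 idx=1 pred=N actual=T -> ctr[1]=1
Ev 12: PC=6 idx=2 pred=T actual=N -> ctr[2]=1
Ev 13: PC=5 idx=1 pred=N actual=T -> ctr[1]=2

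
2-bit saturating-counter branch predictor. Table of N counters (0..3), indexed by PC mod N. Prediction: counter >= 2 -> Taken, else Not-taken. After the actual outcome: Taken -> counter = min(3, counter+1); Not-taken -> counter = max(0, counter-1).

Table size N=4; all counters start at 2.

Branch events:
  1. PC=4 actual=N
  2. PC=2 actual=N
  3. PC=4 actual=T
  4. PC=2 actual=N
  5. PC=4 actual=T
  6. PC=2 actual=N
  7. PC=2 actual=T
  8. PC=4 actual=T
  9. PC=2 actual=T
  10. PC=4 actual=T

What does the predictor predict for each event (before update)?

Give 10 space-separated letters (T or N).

Ev 1: PC=4 idx=0 pred=T actual=N -> ctr[0]=1
Ev 2: PC=2 idx=2 pred=T actual=N -> ctr[2]=1
Ev 3: PC=4 idx=0 pred=N actual=T -> ctr[0]=2
Ev 4: PC=2 idx=2 pred=N actual=N -> ctr[2]=0
Ev 5: PC=4 idx=0 pred=T actual=T -> ctr[0]=3
Ev 6: PC=2 idx=2 pred=N actual=N -> ctr[2]=0
Ev 7: PC=2 idx=2 pred=N actual=T -> ctr[2]=1
Ev 8: PC=4 idx=0 pred=T actual=T -> ctr[0]=3
Ev 9: PC=2 idx=2 pred=N actual=T -> ctr[2]=2
Ev 10: PC=4 idx=0 pred=T actual=T -> ctr[0]=3

Answer: T T N N T N N T N T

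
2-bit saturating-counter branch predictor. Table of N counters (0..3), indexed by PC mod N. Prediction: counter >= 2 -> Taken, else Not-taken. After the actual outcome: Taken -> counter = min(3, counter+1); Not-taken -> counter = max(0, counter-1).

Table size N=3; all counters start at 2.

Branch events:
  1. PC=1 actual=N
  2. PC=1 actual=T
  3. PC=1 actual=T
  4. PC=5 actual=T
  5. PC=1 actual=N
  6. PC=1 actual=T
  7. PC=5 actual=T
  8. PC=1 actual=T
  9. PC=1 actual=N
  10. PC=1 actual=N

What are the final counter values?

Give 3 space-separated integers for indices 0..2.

Answer: 2 1 3

Derivation:
Ev 1: PC=1 idx=1 pred=T actual=N -> ctr[1]=1
Ev 2: PC=1 idx=1 pred=N actual=T -> ctr[1]=2
Ev 3: PC=1 idx=1 pred=T actual=T -> ctr[1]=3
Ev 4: PC=5 idx=2 pred=T actual=T -> ctr[2]=3
Ev 5: PC=1 idx=1 pred=T actual=N -> ctr[1]=2
Ev 6: PC=1 idx=1 pred=T actual=T -> ctr[1]=3
Ev 7: PC=5 idx=2 pred=T actual=T -> ctr[2]=3
Ev 8: PC=1 idx=1 pred=T actual=T -> ctr[1]=3
Ev 9: PC=1 idx=1 pred=T actual=N -> ctr[1]=2
Ev 10: PC=1 idx=1 pred=T actual=N -> ctr[1]=1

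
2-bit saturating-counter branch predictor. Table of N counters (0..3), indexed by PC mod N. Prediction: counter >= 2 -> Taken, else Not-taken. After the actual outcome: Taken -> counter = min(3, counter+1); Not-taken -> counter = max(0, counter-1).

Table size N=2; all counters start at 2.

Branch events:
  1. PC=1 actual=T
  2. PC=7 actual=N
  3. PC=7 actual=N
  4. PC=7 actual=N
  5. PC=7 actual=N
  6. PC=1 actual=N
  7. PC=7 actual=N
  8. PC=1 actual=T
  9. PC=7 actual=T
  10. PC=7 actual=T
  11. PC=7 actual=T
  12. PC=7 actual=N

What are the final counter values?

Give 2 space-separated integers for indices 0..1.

Ev 1: PC=1 idx=1 pred=T actual=T -> ctr[1]=3
Ev 2: PC=7 idx=1 pred=T actual=N -> ctr[1]=2
Ev 3: PC=7 idx=1 pred=T actual=N -> ctr[1]=1
Ev 4: PC=7 idx=1 pred=N actual=N -> ctr[1]=0
Ev 5: PC=7 idx=1 pred=N actual=N -> ctr[1]=0
Ev 6: PC=1 idx=1 pred=N actual=N -> ctr[1]=0
Ev 7: PC=7 idx=1 pred=N actual=N -> ctr[1]=0
Ev 8: PC=1 idx=1 pred=N actual=T -> ctr[1]=1
Ev 9: PC=7 idx=1 pred=N actual=T -> ctr[1]=2
Ev 10: PC=7 idx=1 pred=T actual=T -> ctr[1]=3
Ev 11: PC=7 idx=1 pred=T actual=T -> ctr[1]=3
Ev 12: PC=7 idx=1 pred=T actual=N -> ctr[1]=2

Answer: 2 2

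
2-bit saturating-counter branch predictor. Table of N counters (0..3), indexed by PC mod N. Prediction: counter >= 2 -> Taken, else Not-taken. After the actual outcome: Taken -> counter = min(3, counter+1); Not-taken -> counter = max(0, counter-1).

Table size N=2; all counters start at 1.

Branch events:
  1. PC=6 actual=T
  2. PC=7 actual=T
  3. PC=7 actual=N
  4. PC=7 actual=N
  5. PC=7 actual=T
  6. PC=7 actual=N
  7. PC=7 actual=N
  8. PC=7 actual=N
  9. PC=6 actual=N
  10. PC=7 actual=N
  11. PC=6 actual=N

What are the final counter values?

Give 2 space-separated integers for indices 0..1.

Answer: 0 0

Derivation:
Ev 1: PC=6 idx=0 pred=N actual=T -> ctr[0]=2
Ev 2: PC=7 idx=1 pred=N actual=T -> ctr[1]=2
Ev 3: PC=7 idx=1 pred=T actual=N -> ctr[1]=1
Ev 4: PC=7 idx=1 pred=N actual=N -> ctr[1]=0
Ev 5: PC=7 idx=1 pred=N actual=T -> ctr[1]=1
Ev 6: PC=7 idx=1 pred=N actual=N -> ctr[1]=0
Ev 7: PC=7 idx=1 pred=N actual=N -> ctr[1]=0
Ev 8: PC=7 idx=1 pred=N actual=N -> ctr[1]=0
Ev 9: PC=6 idx=0 pred=T actual=N -> ctr[0]=1
Ev 10: PC=7 idx=1 pred=N actual=N -> ctr[1]=0
Ev 11: PC=6 idx=0 pred=N actual=N -> ctr[0]=0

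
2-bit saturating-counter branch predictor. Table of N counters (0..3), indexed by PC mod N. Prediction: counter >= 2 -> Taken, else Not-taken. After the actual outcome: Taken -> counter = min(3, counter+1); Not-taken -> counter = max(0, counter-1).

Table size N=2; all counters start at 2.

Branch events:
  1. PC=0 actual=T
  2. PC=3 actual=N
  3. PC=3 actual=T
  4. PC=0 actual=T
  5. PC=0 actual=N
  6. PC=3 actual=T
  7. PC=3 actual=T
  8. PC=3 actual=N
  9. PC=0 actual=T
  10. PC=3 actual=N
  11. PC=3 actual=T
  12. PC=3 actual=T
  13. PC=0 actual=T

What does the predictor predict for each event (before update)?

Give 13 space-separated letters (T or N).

Answer: T T N T T T T T T T N T T

Derivation:
Ev 1: PC=0 idx=0 pred=T actual=T -> ctr[0]=3
Ev 2: PC=3 idx=1 pred=T actual=N -> ctr[1]=1
Ev 3: PC=3 idx=1 pred=N actual=T -> ctr[1]=2
Ev 4: PC=0 idx=0 pred=T actual=T -> ctr[0]=3
Ev 5: PC=0 idx=0 pred=T actual=N -> ctr[0]=2
Ev 6: PC=3 idx=1 pred=T actual=T -> ctr[1]=3
Ev 7: PC=3 idx=1 pred=T actual=T -> ctr[1]=3
Ev 8: PC=3 idx=1 pred=T actual=N -> ctr[1]=2
Ev 9: PC=0 idx=0 pred=T actual=T -> ctr[0]=3
Ev 10: PC=3 idx=1 pred=T actual=N -> ctr[1]=1
Ev 11: PC=3 idx=1 pred=N actual=T -> ctr[1]=2
Ev 12: PC=3 idx=1 pred=T actual=T -> ctr[1]=3
Ev 13: PC=0 idx=0 pred=T actual=T -> ctr[0]=3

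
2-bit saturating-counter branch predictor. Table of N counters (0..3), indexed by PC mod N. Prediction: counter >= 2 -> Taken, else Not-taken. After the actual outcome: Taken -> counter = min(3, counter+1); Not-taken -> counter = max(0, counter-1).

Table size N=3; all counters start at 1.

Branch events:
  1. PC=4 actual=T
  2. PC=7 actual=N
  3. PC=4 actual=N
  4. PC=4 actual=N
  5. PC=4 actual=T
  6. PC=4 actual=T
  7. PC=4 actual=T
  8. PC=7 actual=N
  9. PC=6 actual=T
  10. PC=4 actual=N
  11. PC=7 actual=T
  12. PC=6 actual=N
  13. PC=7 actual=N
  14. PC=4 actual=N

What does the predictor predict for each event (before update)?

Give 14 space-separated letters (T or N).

Answer: N T N N N N T T N T N T T N

Derivation:
Ev 1: PC=4 idx=1 pred=N actual=T -> ctr[1]=2
Ev 2: PC=7 idx=1 pred=T actual=N -> ctr[1]=1
Ev 3: PC=4 idx=1 pred=N actual=N -> ctr[1]=0
Ev 4: PC=4 idx=1 pred=N actual=N -> ctr[1]=0
Ev 5: PC=4 idx=1 pred=N actual=T -> ctr[1]=1
Ev 6: PC=4 idx=1 pred=N actual=T -> ctr[1]=2
Ev 7: PC=4 idx=1 pred=T actual=T -> ctr[1]=3
Ev 8: PC=7 idx=1 pred=T actual=N -> ctr[1]=2
Ev 9: PC=6 idx=0 pred=N actual=T -> ctr[0]=2
Ev 10: PC=4 idx=1 pred=T actual=N -> ctr[1]=1
Ev 11: PC=7 idx=1 pred=N actual=T -> ctr[1]=2
Ev 12: PC=6 idx=0 pred=T actual=N -> ctr[0]=1
Ev 13: PC=7 idx=1 pred=T actual=N -> ctr[1]=1
Ev 14: PC=4 idx=1 pred=N actual=N -> ctr[1]=0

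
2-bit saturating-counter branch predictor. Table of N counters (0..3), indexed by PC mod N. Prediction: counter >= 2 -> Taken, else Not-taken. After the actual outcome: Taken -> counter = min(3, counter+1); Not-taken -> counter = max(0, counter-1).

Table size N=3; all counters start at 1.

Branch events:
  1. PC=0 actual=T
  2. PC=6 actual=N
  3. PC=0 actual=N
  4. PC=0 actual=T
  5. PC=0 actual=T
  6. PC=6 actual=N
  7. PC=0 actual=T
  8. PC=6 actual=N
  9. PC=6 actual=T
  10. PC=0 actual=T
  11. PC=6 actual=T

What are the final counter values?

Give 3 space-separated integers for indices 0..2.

Ev 1: PC=0 idx=0 pred=N actual=T -> ctr[0]=2
Ev 2: PC=6 idx=0 pred=T actual=N -> ctr[0]=1
Ev 3: PC=0 idx=0 pred=N actual=N -> ctr[0]=0
Ev 4: PC=0 idx=0 pred=N actual=T -> ctr[0]=1
Ev 5: PC=0 idx=0 pred=N actual=T -> ctr[0]=2
Ev 6: PC=6 idx=0 pred=T actual=N -> ctr[0]=1
Ev 7: PC=0 idx=0 pred=N actual=T -> ctr[0]=2
Ev 8: PC=6 idx=0 pred=T actual=N -> ctr[0]=1
Ev 9: PC=6 idx=0 pred=N actual=T -> ctr[0]=2
Ev 10: PC=0 idx=0 pred=T actual=T -> ctr[0]=3
Ev 11: PC=6 idx=0 pred=T actual=T -> ctr[0]=3

Answer: 3 1 1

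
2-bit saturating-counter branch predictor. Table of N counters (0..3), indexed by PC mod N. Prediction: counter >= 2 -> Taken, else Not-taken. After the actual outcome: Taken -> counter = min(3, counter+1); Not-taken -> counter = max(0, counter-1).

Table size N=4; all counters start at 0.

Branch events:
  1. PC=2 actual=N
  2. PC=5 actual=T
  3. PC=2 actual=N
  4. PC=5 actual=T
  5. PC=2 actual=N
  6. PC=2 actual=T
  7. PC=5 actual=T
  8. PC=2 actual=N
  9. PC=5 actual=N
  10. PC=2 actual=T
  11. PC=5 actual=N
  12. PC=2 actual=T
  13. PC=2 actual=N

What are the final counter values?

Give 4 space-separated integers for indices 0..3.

Ev 1: PC=2 idx=2 pred=N actual=N -> ctr[2]=0
Ev 2: PC=5 idx=1 pred=N actual=T -> ctr[1]=1
Ev 3: PC=2 idx=2 pred=N actual=N -> ctr[2]=0
Ev 4: PC=5 idx=1 pred=N actual=T -> ctr[1]=2
Ev 5: PC=2 idx=2 pred=N actual=N -> ctr[2]=0
Ev 6: PC=2 idx=2 pred=N actual=T -> ctr[2]=1
Ev 7: PC=5 idx=1 pred=T actual=T -> ctr[1]=3
Ev 8: PC=2 idx=2 pred=N actual=N -> ctr[2]=0
Ev 9: PC=5 idx=1 pred=T actual=N -> ctr[1]=2
Ev 10: PC=2 idx=2 pred=N actual=T -> ctr[2]=1
Ev 11: PC=5 idx=1 pred=T actual=N -> ctr[1]=1
Ev 12: PC=2 idx=2 pred=N actual=T -> ctr[2]=2
Ev 13: PC=2 idx=2 pred=T actual=N -> ctr[2]=1

Answer: 0 1 1 0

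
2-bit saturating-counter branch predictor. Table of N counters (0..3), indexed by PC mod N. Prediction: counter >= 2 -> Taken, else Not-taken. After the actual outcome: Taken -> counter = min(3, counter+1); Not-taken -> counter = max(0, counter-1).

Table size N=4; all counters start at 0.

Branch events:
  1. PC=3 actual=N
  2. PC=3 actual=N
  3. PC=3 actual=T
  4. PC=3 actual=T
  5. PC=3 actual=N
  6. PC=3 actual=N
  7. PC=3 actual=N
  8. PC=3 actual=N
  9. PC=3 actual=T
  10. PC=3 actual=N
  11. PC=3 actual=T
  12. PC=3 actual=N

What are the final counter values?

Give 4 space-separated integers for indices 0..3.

Ev 1: PC=3 idx=3 pred=N actual=N -> ctr[3]=0
Ev 2: PC=3 idx=3 pred=N actual=N -> ctr[3]=0
Ev 3: PC=3 idx=3 pred=N actual=T -> ctr[3]=1
Ev 4: PC=3 idx=3 pred=N actual=T -> ctr[3]=2
Ev 5: PC=3 idx=3 pred=T actual=N -> ctr[3]=1
Ev 6: PC=3 idx=3 pred=N actual=N -> ctr[3]=0
Ev 7: PC=3 idx=3 pred=N actual=N -> ctr[3]=0
Ev 8: PC=3 idx=3 pred=N actual=N -> ctr[3]=0
Ev 9: PC=3 idx=3 pred=N actual=T -> ctr[3]=1
Ev 10: PC=3 idx=3 pred=N actual=N -> ctr[3]=0
Ev 11: PC=3 idx=3 pred=N actual=T -> ctr[3]=1
Ev 12: PC=3 idx=3 pred=N actual=N -> ctr[3]=0

Answer: 0 0 0 0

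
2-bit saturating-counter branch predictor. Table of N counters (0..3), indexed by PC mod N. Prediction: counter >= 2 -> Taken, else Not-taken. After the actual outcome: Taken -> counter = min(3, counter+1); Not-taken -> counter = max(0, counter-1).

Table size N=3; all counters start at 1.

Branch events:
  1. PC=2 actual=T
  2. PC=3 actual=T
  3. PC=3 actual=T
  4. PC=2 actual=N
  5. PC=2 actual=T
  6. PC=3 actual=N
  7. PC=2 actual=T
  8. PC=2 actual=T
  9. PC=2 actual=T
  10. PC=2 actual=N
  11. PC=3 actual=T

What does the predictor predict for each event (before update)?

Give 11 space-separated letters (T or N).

Ev 1: PC=2 idx=2 pred=N actual=T -> ctr[2]=2
Ev 2: PC=3 idx=0 pred=N actual=T -> ctr[0]=2
Ev 3: PC=3 idx=0 pred=T actual=T -> ctr[0]=3
Ev 4: PC=2 idx=2 pred=T actual=N -> ctr[2]=1
Ev 5: PC=2 idx=2 pred=N actual=T -> ctr[2]=2
Ev 6: PC=3 idx=0 pred=T actual=N -> ctr[0]=2
Ev 7: PC=2 idx=2 pred=T actual=T -> ctr[2]=3
Ev 8: PC=2 idx=2 pred=T actual=T -> ctr[2]=3
Ev 9: PC=2 idx=2 pred=T actual=T -> ctr[2]=3
Ev 10: PC=2 idx=2 pred=T actual=N -> ctr[2]=2
Ev 11: PC=3 idx=0 pred=T actual=T -> ctr[0]=3

Answer: N N T T N T T T T T T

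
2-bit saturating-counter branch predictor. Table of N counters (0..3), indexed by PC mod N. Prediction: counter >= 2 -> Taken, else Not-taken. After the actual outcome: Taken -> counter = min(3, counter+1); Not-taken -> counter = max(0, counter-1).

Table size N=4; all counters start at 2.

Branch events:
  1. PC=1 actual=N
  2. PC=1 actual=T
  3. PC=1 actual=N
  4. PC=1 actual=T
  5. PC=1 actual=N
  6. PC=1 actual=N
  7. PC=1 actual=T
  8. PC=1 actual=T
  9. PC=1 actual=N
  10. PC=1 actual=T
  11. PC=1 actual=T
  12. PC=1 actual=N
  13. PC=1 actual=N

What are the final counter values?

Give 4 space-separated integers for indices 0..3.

Answer: 2 1 2 2

Derivation:
Ev 1: PC=1 idx=1 pred=T actual=N -> ctr[1]=1
Ev 2: PC=1 idx=1 pred=N actual=T -> ctr[1]=2
Ev 3: PC=1 idx=1 pred=T actual=N -> ctr[1]=1
Ev 4: PC=1 idx=1 pred=N actual=T -> ctr[1]=2
Ev 5: PC=1 idx=1 pred=T actual=N -> ctr[1]=1
Ev 6: PC=1 idx=1 pred=N actual=N -> ctr[1]=0
Ev 7: PC=1 idx=1 pred=N actual=T -> ctr[1]=1
Ev 8: PC=1 idx=1 pred=N actual=T -> ctr[1]=2
Ev 9: PC=1 idx=1 pred=T actual=N -> ctr[1]=1
Ev 10: PC=1 idx=1 pred=N actual=T -> ctr[1]=2
Ev 11: PC=1 idx=1 pred=T actual=T -> ctr[1]=3
Ev 12: PC=1 idx=1 pred=T actual=N -> ctr[1]=2
Ev 13: PC=1 idx=1 pred=T actual=N -> ctr[1]=1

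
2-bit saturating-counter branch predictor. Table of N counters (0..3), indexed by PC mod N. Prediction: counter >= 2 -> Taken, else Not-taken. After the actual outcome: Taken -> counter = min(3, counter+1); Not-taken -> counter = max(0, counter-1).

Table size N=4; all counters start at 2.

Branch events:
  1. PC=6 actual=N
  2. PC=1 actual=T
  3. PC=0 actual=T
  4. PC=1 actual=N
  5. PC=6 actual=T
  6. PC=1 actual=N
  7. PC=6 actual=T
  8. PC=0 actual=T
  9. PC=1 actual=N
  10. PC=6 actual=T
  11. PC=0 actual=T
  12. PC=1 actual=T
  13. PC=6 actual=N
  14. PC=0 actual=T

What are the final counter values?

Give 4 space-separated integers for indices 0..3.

Answer: 3 1 2 2

Derivation:
Ev 1: PC=6 idx=2 pred=T actual=N -> ctr[2]=1
Ev 2: PC=1 idx=1 pred=T actual=T -> ctr[1]=3
Ev 3: PC=0 idx=0 pred=T actual=T -> ctr[0]=3
Ev 4: PC=1 idx=1 pred=T actual=N -> ctr[1]=2
Ev 5: PC=6 idx=2 pred=N actual=T -> ctr[2]=2
Ev 6: PC=1 idx=1 pred=T actual=N -> ctr[1]=1
Ev 7: PC=6 idx=2 pred=T actual=T -> ctr[2]=3
Ev 8: PC=0 idx=0 pred=T actual=T -> ctr[0]=3
Ev 9: PC=1 idx=1 pred=N actual=N -> ctr[1]=0
Ev 10: PC=6 idx=2 pred=T actual=T -> ctr[2]=3
Ev 11: PC=0 idx=0 pred=T actual=T -> ctr[0]=3
Ev 12: PC=1 idx=1 pred=N actual=T -> ctr[1]=1
Ev 13: PC=6 idx=2 pred=T actual=N -> ctr[2]=2
Ev 14: PC=0 idx=0 pred=T actual=T -> ctr[0]=3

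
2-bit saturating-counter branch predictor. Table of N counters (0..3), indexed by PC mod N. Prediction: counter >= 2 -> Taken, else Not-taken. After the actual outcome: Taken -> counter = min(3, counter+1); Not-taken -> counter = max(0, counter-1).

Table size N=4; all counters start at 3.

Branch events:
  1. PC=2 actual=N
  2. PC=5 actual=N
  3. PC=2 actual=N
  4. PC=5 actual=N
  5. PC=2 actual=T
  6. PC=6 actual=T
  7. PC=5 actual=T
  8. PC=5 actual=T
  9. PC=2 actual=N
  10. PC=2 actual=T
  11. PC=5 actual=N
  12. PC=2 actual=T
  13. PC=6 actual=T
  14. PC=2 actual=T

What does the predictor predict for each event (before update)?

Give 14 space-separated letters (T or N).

Ev 1: PC=2 idx=2 pred=T actual=N -> ctr[2]=2
Ev 2: PC=5 idx=1 pred=T actual=N -> ctr[1]=2
Ev 3: PC=2 idx=2 pred=T actual=N -> ctr[2]=1
Ev 4: PC=5 idx=1 pred=T actual=N -> ctr[1]=1
Ev 5: PC=2 idx=2 pred=N actual=T -> ctr[2]=2
Ev 6: PC=6 idx=2 pred=T actual=T -> ctr[2]=3
Ev 7: PC=5 idx=1 pred=N actual=T -> ctr[1]=2
Ev 8: PC=5 idx=1 pred=T actual=T -> ctr[1]=3
Ev 9: PC=2 idx=2 pred=T actual=N -> ctr[2]=2
Ev 10: PC=2 idx=2 pred=T actual=T -> ctr[2]=3
Ev 11: PC=5 idx=1 pred=T actual=N -> ctr[1]=2
Ev 12: PC=2 idx=2 pred=T actual=T -> ctr[2]=3
Ev 13: PC=6 idx=2 pred=T actual=T -> ctr[2]=3
Ev 14: PC=2 idx=2 pred=T actual=T -> ctr[2]=3

Answer: T T T T N T N T T T T T T T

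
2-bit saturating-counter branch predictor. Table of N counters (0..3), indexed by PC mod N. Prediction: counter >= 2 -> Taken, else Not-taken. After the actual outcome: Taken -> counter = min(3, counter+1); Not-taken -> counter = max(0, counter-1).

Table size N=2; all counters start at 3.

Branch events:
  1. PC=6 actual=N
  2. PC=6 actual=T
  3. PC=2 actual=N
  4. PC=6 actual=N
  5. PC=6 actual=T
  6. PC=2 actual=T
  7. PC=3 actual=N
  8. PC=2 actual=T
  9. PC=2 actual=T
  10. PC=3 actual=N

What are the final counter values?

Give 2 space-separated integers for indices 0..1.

Answer: 3 1

Derivation:
Ev 1: PC=6 idx=0 pred=T actual=N -> ctr[0]=2
Ev 2: PC=6 idx=0 pred=T actual=T -> ctr[0]=3
Ev 3: PC=2 idx=0 pred=T actual=N -> ctr[0]=2
Ev 4: PC=6 idx=0 pred=T actual=N -> ctr[0]=1
Ev 5: PC=6 idx=0 pred=N actual=T -> ctr[0]=2
Ev 6: PC=2 idx=0 pred=T actual=T -> ctr[0]=3
Ev 7: PC=3 idx=1 pred=T actual=N -> ctr[1]=2
Ev 8: PC=2 idx=0 pred=T actual=T -> ctr[0]=3
Ev 9: PC=2 idx=0 pred=T actual=T -> ctr[0]=3
Ev 10: PC=3 idx=1 pred=T actual=N -> ctr[1]=1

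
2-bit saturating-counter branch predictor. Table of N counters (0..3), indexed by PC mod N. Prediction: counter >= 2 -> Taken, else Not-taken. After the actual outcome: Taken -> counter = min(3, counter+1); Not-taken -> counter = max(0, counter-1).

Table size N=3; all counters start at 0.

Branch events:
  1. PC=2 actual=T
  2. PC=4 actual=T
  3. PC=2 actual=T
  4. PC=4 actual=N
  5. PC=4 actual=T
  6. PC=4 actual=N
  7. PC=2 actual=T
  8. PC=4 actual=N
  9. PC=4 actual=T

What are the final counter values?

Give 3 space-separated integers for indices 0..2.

Ev 1: PC=2 idx=2 pred=N actual=T -> ctr[2]=1
Ev 2: PC=4 idx=1 pred=N actual=T -> ctr[1]=1
Ev 3: PC=2 idx=2 pred=N actual=T -> ctr[2]=2
Ev 4: PC=4 idx=1 pred=N actual=N -> ctr[1]=0
Ev 5: PC=4 idx=1 pred=N actual=T -> ctr[1]=1
Ev 6: PC=4 idx=1 pred=N actual=N -> ctr[1]=0
Ev 7: PC=2 idx=2 pred=T actual=T -> ctr[2]=3
Ev 8: PC=4 idx=1 pred=N actual=N -> ctr[1]=0
Ev 9: PC=4 idx=1 pred=N actual=T -> ctr[1]=1

Answer: 0 1 3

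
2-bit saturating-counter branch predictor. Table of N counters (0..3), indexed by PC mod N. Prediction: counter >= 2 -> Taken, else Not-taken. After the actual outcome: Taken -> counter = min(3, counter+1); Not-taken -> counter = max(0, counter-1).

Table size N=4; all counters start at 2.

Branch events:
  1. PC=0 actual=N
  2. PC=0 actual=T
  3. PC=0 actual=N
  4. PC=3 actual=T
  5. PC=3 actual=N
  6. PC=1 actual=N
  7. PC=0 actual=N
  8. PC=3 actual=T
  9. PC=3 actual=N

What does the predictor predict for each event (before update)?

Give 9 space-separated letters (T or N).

Answer: T N T T T T N T T

Derivation:
Ev 1: PC=0 idx=0 pred=T actual=N -> ctr[0]=1
Ev 2: PC=0 idx=0 pred=N actual=T -> ctr[0]=2
Ev 3: PC=0 idx=0 pred=T actual=N -> ctr[0]=1
Ev 4: PC=3 idx=3 pred=T actual=T -> ctr[3]=3
Ev 5: PC=3 idx=3 pred=T actual=N -> ctr[3]=2
Ev 6: PC=1 idx=1 pred=T actual=N -> ctr[1]=1
Ev 7: PC=0 idx=0 pred=N actual=N -> ctr[0]=0
Ev 8: PC=3 idx=3 pred=T actual=T -> ctr[3]=3
Ev 9: PC=3 idx=3 pred=T actual=N -> ctr[3]=2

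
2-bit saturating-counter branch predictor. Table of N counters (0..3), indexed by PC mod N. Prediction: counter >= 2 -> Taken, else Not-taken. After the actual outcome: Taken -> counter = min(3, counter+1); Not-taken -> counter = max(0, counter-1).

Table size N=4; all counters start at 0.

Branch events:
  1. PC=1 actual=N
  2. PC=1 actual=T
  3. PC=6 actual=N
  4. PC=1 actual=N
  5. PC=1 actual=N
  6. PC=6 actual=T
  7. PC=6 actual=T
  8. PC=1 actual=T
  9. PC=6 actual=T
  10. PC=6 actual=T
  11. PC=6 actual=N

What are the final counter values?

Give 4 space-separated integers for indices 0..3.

Ev 1: PC=1 idx=1 pred=N actual=N -> ctr[1]=0
Ev 2: PC=1 idx=1 pred=N actual=T -> ctr[1]=1
Ev 3: PC=6 idx=2 pred=N actual=N -> ctr[2]=0
Ev 4: PC=1 idx=1 pred=N actual=N -> ctr[1]=0
Ev 5: PC=1 idx=1 pred=N actual=N -> ctr[1]=0
Ev 6: PC=6 idx=2 pred=N actual=T -> ctr[2]=1
Ev 7: PC=6 idx=2 pred=N actual=T -> ctr[2]=2
Ev 8: PC=1 idx=1 pred=N actual=T -> ctr[1]=1
Ev 9: PC=6 idx=2 pred=T actual=T -> ctr[2]=3
Ev 10: PC=6 idx=2 pred=T actual=T -> ctr[2]=3
Ev 11: PC=6 idx=2 pred=T actual=N -> ctr[2]=2

Answer: 0 1 2 0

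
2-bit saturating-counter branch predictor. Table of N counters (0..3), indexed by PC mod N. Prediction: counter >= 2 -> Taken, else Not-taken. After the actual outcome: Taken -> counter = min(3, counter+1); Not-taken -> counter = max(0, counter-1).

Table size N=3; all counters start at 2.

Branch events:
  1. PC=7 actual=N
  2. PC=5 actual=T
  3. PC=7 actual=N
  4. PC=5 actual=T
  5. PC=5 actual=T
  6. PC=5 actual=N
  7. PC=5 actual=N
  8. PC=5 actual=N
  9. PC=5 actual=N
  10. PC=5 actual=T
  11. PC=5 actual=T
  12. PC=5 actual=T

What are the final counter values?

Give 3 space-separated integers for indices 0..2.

Ev 1: PC=7 idx=1 pred=T actual=N -> ctr[1]=1
Ev 2: PC=5 idx=2 pred=T actual=T -> ctr[2]=3
Ev 3: PC=7 idx=1 pred=N actual=N -> ctr[1]=0
Ev 4: PC=5 idx=2 pred=T actual=T -> ctr[2]=3
Ev 5: PC=5 idx=2 pred=T actual=T -> ctr[2]=3
Ev 6: PC=5 idx=2 pred=T actual=N -> ctr[2]=2
Ev 7: PC=5 idx=2 pred=T actual=N -> ctr[2]=1
Ev 8: PC=5 idx=2 pred=N actual=N -> ctr[2]=0
Ev 9: PC=5 idx=2 pred=N actual=N -> ctr[2]=0
Ev 10: PC=5 idx=2 pred=N actual=T -> ctr[2]=1
Ev 11: PC=5 idx=2 pred=N actual=T -> ctr[2]=2
Ev 12: PC=5 idx=2 pred=T actual=T -> ctr[2]=3

Answer: 2 0 3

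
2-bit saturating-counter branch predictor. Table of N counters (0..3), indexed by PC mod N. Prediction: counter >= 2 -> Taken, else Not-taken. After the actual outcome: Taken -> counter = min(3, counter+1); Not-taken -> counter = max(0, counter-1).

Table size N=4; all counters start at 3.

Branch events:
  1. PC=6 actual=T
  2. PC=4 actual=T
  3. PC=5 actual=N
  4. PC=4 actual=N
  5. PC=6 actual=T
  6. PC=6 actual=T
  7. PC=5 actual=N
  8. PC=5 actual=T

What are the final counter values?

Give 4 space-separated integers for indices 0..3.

Answer: 2 2 3 3

Derivation:
Ev 1: PC=6 idx=2 pred=T actual=T -> ctr[2]=3
Ev 2: PC=4 idx=0 pred=T actual=T -> ctr[0]=3
Ev 3: PC=5 idx=1 pred=T actual=N -> ctr[1]=2
Ev 4: PC=4 idx=0 pred=T actual=N -> ctr[0]=2
Ev 5: PC=6 idx=2 pred=T actual=T -> ctr[2]=3
Ev 6: PC=6 idx=2 pred=T actual=T -> ctr[2]=3
Ev 7: PC=5 idx=1 pred=T actual=N -> ctr[1]=1
Ev 8: PC=5 idx=1 pred=N actual=T -> ctr[1]=2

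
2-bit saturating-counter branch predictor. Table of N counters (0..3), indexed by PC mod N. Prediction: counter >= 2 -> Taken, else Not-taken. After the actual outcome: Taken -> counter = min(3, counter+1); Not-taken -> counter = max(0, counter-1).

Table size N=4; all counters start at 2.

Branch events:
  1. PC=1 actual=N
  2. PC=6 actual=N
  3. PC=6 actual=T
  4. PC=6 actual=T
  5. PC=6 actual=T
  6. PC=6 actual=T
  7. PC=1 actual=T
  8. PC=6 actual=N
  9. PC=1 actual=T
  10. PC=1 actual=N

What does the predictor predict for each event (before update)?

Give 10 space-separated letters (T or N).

Answer: T T N T T T N T T T

Derivation:
Ev 1: PC=1 idx=1 pred=T actual=N -> ctr[1]=1
Ev 2: PC=6 idx=2 pred=T actual=N -> ctr[2]=1
Ev 3: PC=6 idx=2 pred=N actual=T -> ctr[2]=2
Ev 4: PC=6 idx=2 pred=T actual=T -> ctr[2]=3
Ev 5: PC=6 idx=2 pred=T actual=T -> ctr[2]=3
Ev 6: PC=6 idx=2 pred=T actual=T -> ctr[2]=3
Ev 7: PC=1 idx=1 pred=N actual=T -> ctr[1]=2
Ev 8: PC=6 idx=2 pred=T actual=N -> ctr[2]=2
Ev 9: PC=1 idx=1 pred=T actual=T -> ctr[1]=3
Ev 10: PC=1 idx=1 pred=T actual=N -> ctr[1]=2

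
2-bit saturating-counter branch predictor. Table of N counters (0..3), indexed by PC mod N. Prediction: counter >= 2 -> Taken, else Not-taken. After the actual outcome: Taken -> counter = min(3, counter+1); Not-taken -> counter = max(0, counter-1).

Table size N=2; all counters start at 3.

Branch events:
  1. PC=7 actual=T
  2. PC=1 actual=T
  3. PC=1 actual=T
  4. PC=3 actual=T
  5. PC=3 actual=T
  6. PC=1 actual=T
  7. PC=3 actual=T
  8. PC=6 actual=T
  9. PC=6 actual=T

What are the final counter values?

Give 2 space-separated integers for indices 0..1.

Answer: 3 3

Derivation:
Ev 1: PC=7 idx=1 pred=T actual=T -> ctr[1]=3
Ev 2: PC=1 idx=1 pred=T actual=T -> ctr[1]=3
Ev 3: PC=1 idx=1 pred=T actual=T -> ctr[1]=3
Ev 4: PC=3 idx=1 pred=T actual=T -> ctr[1]=3
Ev 5: PC=3 idx=1 pred=T actual=T -> ctr[1]=3
Ev 6: PC=1 idx=1 pred=T actual=T -> ctr[1]=3
Ev 7: PC=3 idx=1 pred=T actual=T -> ctr[1]=3
Ev 8: PC=6 idx=0 pred=T actual=T -> ctr[0]=3
Ev 9: PC=6 idx=0 pred=T actual=T -> ctr[0]=3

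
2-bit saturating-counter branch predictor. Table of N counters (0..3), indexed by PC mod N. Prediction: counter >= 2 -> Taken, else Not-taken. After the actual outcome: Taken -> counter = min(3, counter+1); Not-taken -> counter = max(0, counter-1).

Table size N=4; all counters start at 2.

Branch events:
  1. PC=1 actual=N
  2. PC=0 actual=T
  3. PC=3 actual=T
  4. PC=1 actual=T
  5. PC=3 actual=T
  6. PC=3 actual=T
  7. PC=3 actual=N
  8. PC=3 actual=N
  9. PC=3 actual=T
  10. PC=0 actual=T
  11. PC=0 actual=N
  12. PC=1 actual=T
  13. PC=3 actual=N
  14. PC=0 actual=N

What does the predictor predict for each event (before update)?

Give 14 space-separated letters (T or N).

Answer: T T T N T T T T N T T T T T

Derivation:
Ev 1: PC=1 idx=1 pred=T actual=N -> ctr[1]=1
Ev 2: PC=0 idx=0 pred=T actual=T -> ctr[0]=3
Ev 3: PC=3 idx=3 pred=T actual=T -> ctr[3]=3
Ev 4: PC=1 idx=1 pred=N actual=T -> ctr[1]=2
Ev 5: PC=3 idx=3 pred=T actual=T -> ctr[3]=3
Ev 6: PC=3 idx=3 pred=T actual=T -> ctr[3]=3
Ev 7: PC=3 idx=3 pred=T actual=N -> ctr[3]=2
Ev 8: PC=3 idx=3 pred=T actual=N -> ctr[3]=1
Ev 9: PC=3 idx=3 pred=N actual=T -> ctr[3]=2
Ev 10: PC=0 idx=0 pred=T actual=T -> ctr[0]=3
Ev 11: PC=0 idx=0 pred=T actual=N -> ctr[0]=2
Ev 12: PC=1 idx=1 pred=T actual=T -> ctr[1]=3
Ev 13: PC=3 idx=3 pred=T actual=N -> ctr[3]=1
Ev 14: PC=0 idx=0 pred=T actual=N -> ctr[0]=1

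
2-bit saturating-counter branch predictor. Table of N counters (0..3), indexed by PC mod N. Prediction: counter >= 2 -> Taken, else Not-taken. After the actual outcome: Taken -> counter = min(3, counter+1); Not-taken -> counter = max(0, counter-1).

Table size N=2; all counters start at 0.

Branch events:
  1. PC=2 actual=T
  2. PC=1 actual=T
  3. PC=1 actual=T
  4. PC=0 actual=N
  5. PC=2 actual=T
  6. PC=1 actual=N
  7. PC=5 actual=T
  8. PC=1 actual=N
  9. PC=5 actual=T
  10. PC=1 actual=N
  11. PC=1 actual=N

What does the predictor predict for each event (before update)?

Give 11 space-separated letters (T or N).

Ev 1: PC=2 idx=0 pred=N actual=T -> ctr[0]=1
Ev 2: PC=1 idx=1 pred=N actual=T -> ctr[1]=1
Ev 3: PC=1 idx=1 pred=N actual=T -> ctr[1]=2
Ev 4: PC=0 idx=0 pred=N actual=N -> ctr[0]=0
Ev 5: PC=2 idx=0 pred=N actual=T -> ctr[0]=1
Ev 6: PC=1 idx=1 pred=T actual=N -> ctr[1]=1
Ev 7: PC=5 idx=1 pred=N actual=T -> ctr[1]=2
Ev 8: PC=1 idx=1 pred=T actual=N -> ctr[1]=1
Ev 9: PC=5 idx=1 pred=N actual=T -> ctr[1]=2
Ev 10: PC=1 idx=1 pred=T actual=N -> ctr[1]=1
Ev 11: PC=1 idx=1 pred=N actual=N -> ctr[1]=0

Answer: N N N N N T N T N T N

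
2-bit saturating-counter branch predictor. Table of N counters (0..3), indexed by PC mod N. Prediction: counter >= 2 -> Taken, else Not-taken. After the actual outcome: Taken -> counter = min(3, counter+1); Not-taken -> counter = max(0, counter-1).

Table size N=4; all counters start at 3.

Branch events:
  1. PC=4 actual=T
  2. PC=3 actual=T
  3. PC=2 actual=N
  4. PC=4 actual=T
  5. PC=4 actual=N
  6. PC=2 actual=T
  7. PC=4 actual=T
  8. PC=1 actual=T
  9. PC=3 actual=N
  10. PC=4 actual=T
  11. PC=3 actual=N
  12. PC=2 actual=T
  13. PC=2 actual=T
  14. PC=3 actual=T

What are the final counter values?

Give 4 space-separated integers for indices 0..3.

Ev 1: PC=4 idx=0 pred=T actual=T -> ctr[0]=3
Ev 2: PC=3 idx=3 pred=T actual=T -> ctr[3]=3
Ev 3: PC=2 idx=2 pred=T actual=N -> ctr[2]=2
Ev 4: PC=4 idx=0 pred=T actual=T -> ctr[0]=3
Ev 5: PC=4 idx=0 pred=T actual=N -> ctr[0]=2
Ev 6: PC=2 idx=2 pred=T actual=T -> ctr[2]=3
Ev 7: PC=4 idx=0 pred=T actual=T -> ctr[0]=3
Ev 8: PC=1 idx=1 pred=T actual=T -> ctr[1]=3
Ev 9: PC=3 idx=3 pred=T actual=N -> ctr[3]=2
Ev 10: PC=4 idx=0 pred=T actual=T -> ctr[0]=3
Ev 11: PC=3 idx=3 pred=T actual=N -> ctr[3]=1
Ev 12: PC=2 idx=2 pred=T actual=T -> ctr[2]=3
Ev 13: PC=2 idx=2 pred=T actual=T -> ctr[2]=3
Ev 14: PC=3 idx=3 pred=N actual=T -> ctr[3]=2

Answer: 3 3 3 2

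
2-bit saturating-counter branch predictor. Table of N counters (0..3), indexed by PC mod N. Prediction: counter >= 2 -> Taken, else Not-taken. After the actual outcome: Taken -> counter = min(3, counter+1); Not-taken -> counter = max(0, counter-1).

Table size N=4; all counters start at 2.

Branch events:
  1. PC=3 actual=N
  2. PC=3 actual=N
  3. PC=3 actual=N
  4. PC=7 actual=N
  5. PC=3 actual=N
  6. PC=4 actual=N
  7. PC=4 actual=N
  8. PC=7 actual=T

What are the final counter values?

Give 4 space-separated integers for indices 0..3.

Ev 1: PC=3 idx=3 pred=T actual=N -> ctr[3]=1
Ev 2: PC=3 idx=3 pred=N actual=N -> ctr[3]=0
Ev 3: PC=3 idx=3 pred=N actual=N -> ctr[3]=0
Ev 4: PC=7 idx=3 pred=N actual=N -> ctr[3]=0
Ev 5: PC=3 idx=3 pred=N actual=N -> ctr[3]=0
Ev 6: PC=4 idx=0 pred=T actual=N -> ctr[0]=1
Ev 7: PC=4 idx=0 pred=N actual=N -> ctr[0]=0
Ev 8: PC=7 idx=3 pred=N actual=T -> ctr[3]=1

Answer: 0 2 2 1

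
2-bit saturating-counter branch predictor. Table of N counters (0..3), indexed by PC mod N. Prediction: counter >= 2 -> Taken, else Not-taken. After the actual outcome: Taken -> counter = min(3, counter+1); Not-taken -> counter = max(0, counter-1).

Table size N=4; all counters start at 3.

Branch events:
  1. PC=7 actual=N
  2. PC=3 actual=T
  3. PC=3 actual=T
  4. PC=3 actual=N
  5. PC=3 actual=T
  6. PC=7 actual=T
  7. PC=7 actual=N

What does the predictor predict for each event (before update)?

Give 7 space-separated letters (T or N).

Answer: T T T T T T T

Derivation:
Ev 1: PC=7 idx=3 pred=T actual=N -> ctr[3]=2
Ev 2: PC=3 idx=3 pred=T actual=T -> ctr[3]=3
Ev 3: PC=3 idx=3 pred=T actual=T -> ctr[3]=3
Ev 4: PC=3 idx=3 pred=T actual=N -> ctr[3]=2
Ev 5: PC=3 idx=3 pred=T actual=T -> ctr[3]=3
Ev 6: PC=7 idx=3 pred=T actual=T -> ctr[3]=3
Ev 7: PC=7 idx=3 pred=T actual=N -> ctr[3]=2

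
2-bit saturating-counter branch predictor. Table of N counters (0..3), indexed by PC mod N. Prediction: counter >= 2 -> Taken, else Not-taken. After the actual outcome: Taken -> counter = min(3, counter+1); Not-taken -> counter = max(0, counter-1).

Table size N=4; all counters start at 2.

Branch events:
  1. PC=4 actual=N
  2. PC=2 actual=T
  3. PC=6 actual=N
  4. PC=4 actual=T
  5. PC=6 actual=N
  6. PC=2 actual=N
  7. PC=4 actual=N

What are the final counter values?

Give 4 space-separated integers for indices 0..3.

Ev 1: PC=4 idx=0 pred=T actual=N -> ctr[0]=1
Ev 2: PC=2 idx=2 pred=T actual=T -> ctr[2]=3
Ev 3: PC=6 idx=2 pred=T actual=N -> ctr[2]=2
Ev 4: PC=4 idx=0 pred=N actual=T -> ctr[0]=2
Ev 5: PC=6 idx=2 pred=T actual=N -> ctr[2]=1
Ev 6: PC=2 idx=2 pred=N actual=N -> ctr[2]=0
Ev 7: PC=4 idx=0 pred=T actual=N -> ctr[0]=1

Answer: 1 2 0 2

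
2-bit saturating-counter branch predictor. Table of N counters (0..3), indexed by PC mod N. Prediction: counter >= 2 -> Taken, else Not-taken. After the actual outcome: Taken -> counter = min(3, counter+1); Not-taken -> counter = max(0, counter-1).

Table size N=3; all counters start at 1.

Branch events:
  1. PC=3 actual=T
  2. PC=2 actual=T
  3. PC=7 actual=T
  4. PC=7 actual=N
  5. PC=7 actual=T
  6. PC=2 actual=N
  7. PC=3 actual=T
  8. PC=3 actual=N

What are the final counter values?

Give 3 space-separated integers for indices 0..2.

Answer: 2 2 1

Derivation:
Ev 1: PC=3 idx=0 pred=N actual=T -> ctr[0]=2
Ev 2: PC=2 idx=2 pred=N actual=T -> ctr[2]=2
Ev 3: PC=7 idx=1 pred=N actual=T -> ctr[1]=2
Ev 4: PC=7 idx=1 pred=T actual=N -> ctr[1]=1
Ev 5: PC=7 idx=1 pred=N actual=T -> ctr[1]=2
Ev 6: PC=2 idx=2 pred=T actual=N -> ctr[2]=1
Ev 7: PC=3 idx=0 pred=T actual=T -> ctr[0]=3
Ev 8: PC=3 idx=0 pred=T actual=N -> ctr[0]=2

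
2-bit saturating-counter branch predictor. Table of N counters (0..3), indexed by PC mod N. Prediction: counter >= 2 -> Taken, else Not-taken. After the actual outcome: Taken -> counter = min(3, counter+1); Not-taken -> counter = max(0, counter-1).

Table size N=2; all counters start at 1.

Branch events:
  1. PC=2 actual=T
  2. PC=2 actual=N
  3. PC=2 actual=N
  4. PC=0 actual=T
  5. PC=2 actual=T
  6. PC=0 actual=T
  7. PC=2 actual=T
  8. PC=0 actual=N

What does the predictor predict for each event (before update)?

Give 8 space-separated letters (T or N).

Answer: N T N N N T T T

Derivation:
Ev 1: PC=2 idx=0 pred=N actual=T -> ctr[0]=2
Ev 2: PC=2 idx=0 pred=T actual=N -> ctr[0]=1
Ev 3: PC=2 idx=0 pred=N actual=N -> ctr[0]=0
Ev 4: PC=0 idx=0 pred=N actual=T -> ctr[0]=1
Ev 5: PC=2 idx=0 pred=N actual=T -> ctr[0]=2
Ev 6: PC=0 idx=0 pred=T actual=T -> ctr[0]=3
Ev 7: PC=2 idx=0 pred=T actual=T -> ctr[0]=3
Ev 8: PC=0 idx=0 pred=T actual=N -> ctr[0]=2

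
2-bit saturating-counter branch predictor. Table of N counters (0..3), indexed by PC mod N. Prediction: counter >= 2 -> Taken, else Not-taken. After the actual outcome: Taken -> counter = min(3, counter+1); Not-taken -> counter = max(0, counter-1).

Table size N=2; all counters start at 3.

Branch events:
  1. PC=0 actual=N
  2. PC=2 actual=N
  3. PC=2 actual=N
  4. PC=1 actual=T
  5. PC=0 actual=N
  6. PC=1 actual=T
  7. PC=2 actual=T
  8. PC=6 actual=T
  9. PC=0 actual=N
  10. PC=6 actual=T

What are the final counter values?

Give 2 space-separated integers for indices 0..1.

Ev 1: PC=0 idx=0 pred=T actual=N -> ctr[0]=2
Ev 2: PC=2 idx=0 pred=T actual=N -> ctr[0]=1
Ev 3: PC=2 idx=0 pred=N actual=N -> ctr[0]=0
Ev 4: PC=1 idx=1 pred=T actual=T -> ctr[1]=3
Ev 5: PC=0 idx=0 pred=N actual=N -> ctr[0]=0
Ev 6: PC=1 idx=1 pred=T actual=T -> ctr[1]=3
Ev 7: PC=2 idx=0 pred=N actual=T -> ctr[0]=1
Ev 8: PC=6 idx=0 pred=N actual=T -> ctr[0]=2
Ev 9: PC=0 idx=0 pred=T actual=N -> ctr[0]=1
Ev 10: PC=6 idx=0 pred=N actual=T -> ctr[0]=2

Answer: 2 3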